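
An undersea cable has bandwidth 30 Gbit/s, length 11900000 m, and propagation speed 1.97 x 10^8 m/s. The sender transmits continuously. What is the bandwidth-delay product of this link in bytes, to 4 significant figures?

Propagation delay = 11900000 / 197000000 = 0.0604061 s.
BDP = R × t_prop = 30000000000 × 0.0604061 = 1812180000 bits.
In bytes: 1812180000/8 = 226500000 bytes.

226500000 bytes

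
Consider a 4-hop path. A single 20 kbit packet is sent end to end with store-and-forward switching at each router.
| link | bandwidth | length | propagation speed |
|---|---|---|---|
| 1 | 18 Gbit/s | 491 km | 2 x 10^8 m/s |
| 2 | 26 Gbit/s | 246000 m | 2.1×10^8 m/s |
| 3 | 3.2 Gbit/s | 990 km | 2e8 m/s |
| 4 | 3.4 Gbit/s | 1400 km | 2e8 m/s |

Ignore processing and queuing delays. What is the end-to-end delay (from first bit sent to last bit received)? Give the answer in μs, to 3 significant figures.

15600 μs

L = 20000 bits.
Transmission delays (L/R per hop): 1.11111, 0.769231, 6.25, 5.88235 μs; sum = 14.0127 μs.
Propagation delays (d/s per hop): 2455, 1171.43, 4950, 7000 μs; sum = 15576.4 μs.
End-to-end = 15600 μs.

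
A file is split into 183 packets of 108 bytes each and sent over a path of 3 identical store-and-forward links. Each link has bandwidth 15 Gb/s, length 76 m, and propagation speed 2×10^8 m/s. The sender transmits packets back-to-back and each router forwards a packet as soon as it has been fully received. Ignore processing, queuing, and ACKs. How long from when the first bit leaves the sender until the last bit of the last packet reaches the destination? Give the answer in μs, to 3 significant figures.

Per-hop transmission t_tx = L/R = 864/15000000000 = 0.0576 μs.
Per-hop propagation t_prop = 76/200000000 = 0.38 μs.
Pipeline fill: first packet needs 3·t_tx to clear all hops; remaining 182 packets each add one t_tx.
Total = (3+183-1)·t_tx + 3·t_prop = 185·0.0576 + 3·0.38 = 11.8 μs.

11.8 μs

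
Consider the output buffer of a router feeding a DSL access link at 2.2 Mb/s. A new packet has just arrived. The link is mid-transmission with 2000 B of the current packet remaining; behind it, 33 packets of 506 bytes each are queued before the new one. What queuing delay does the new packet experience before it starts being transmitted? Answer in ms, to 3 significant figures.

Each queued packet: L/R = 4048/2200000 = 1.84 ms.
33 queued → 60.72 ms.
Plus remaining 16000 bits of current packet: 7.27273 ms.
Queuing delay = 68.0 ms.

68.0 ms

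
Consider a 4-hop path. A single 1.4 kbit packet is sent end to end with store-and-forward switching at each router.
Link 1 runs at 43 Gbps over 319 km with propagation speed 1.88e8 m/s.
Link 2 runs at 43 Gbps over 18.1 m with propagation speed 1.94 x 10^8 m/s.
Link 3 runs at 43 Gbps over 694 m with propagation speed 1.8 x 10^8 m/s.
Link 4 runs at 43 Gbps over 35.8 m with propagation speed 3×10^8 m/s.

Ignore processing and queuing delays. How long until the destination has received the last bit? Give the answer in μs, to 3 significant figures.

1700 μs

L = 1400 bits.
Transmission delay per hop = L/R = 1400/43000000000 = 0.0325581 μs; 4 hops → 0.130233 μs.
Propagation delays (d/s per hop): 1696.81, 0.093299, 3.85556, 0.119333 μs; sum = 1700.88 μs.
End-to-end = 1700 μs.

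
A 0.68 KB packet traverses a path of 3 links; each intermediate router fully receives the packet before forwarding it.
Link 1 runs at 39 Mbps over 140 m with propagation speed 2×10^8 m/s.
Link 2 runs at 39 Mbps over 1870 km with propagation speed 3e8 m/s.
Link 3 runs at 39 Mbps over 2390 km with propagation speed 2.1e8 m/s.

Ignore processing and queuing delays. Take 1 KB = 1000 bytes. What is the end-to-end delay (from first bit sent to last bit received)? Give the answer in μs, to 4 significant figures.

L = 5440 bits.
Transmission delay per hop = L/R = 5440/39000000 = 139.487 μs; 3 hops → 418.462 μs.
Propagation delays (d/s per hop): 0.7, 6233.33, 11381 μs; sum = 17615 μs.
End-to-end = 18030 μs.

18030 μs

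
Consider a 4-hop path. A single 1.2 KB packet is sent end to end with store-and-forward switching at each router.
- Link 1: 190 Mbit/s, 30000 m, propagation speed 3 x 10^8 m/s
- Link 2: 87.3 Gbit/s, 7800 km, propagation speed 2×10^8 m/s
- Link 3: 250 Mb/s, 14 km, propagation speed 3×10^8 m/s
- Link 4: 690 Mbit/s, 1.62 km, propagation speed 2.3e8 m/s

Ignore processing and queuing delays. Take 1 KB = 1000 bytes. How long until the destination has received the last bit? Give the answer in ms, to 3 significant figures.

L = 9600 bits.
Transmission delays (L/R per hop): 0.0505263, 0.000109966, 0.0384, 0.013913 ms; sum = 0.102949 ms.
Propagation delays (d/s per hop): 0.1, 39, 0.0466667, 0.00704348 ms; sum = 39.1537 ms.
End-to-end = 39.3 ms.

39.3 ms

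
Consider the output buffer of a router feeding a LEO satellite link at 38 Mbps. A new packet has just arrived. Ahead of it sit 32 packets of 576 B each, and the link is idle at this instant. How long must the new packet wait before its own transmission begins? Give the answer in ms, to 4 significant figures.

Each queued packet: L/R = 4608/38000000 = 0.121263 ms.
32 queued → 3.88042 ms.
Queuing delay = 3.880 ms.

3.880 ms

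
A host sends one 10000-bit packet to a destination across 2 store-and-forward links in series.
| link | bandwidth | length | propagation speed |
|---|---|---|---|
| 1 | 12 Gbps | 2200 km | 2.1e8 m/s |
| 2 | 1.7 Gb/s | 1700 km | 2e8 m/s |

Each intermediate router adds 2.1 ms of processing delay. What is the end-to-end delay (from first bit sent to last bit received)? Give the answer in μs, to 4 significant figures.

21080 μs

Transmission delays (L/R per hop): 0.833333, 5.88235 μs; sum = 6.71569 μs.
Propagation delays (d/s per hop): 10476.2, 8500 μs; sum = 18976.2 μs.
Processing at 1 router(s): 1 × 2.1 ms = 2100 μs.
End-to-end = 21080 μs.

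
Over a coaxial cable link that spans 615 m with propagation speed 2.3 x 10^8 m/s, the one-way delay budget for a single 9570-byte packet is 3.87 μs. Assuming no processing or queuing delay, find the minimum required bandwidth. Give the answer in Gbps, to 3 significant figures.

L = 76560 bits.
Propagation delay = 615 / 2.3e+08 = 2.67391 μs.
Transmission budget = 3.87 − 2.67391 = 1.19609 μs.
R ≥ L / t_tx = 76560 bits / 1.19609e-06 s = 64.0 Gbps.

64.0 Gbps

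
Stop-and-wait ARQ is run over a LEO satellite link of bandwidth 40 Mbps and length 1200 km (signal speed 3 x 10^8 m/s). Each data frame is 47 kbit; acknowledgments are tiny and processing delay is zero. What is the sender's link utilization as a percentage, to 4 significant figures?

t_tx = L/R = 47000/40000000 = 0.001175 s.
t_prop = 1200000/300000000 = 0.004 s; RTT = 0.008 s.
Cycle = t_tx + RTT = 0.009175 s.
Utilization = t_tx / cycle = 0.001175/0.009175 = 12.81 %.

12.81 %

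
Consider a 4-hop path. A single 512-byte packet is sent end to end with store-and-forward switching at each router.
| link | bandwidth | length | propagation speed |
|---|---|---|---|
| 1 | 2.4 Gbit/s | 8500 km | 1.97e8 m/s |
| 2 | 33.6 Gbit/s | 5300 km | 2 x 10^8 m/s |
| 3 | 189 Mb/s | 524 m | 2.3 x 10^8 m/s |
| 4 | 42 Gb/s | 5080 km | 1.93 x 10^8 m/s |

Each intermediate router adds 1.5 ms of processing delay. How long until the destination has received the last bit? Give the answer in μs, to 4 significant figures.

100500 μs

L = 512 × 8 = 4096 bits.
Transmission delays (L/R per hop): 1.70667, 0.121905, 21.672, 0.0975238 μs; sum = 23.5981 μs.
Propagation delays (d/s per hop): 43147.2, 26500, 2.27826, 26321.2 μs; sum = 95970.7 μs.
Processing at 3 router(s): 3 × 1.5 ms = 4500 μs.
End-to-end = 100500 μs.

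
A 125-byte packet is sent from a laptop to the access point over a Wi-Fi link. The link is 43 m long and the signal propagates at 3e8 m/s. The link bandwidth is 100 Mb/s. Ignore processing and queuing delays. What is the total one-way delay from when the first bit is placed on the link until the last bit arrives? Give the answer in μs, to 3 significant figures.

L = 125 × 8 = 1000 bits.
Transmission delay = L/R = 1000 / 100000000 = 10 μs.
Propagation delay = d/s = 43 m / 300000000 m/s = 0.143333 μs.
Total = 10.1 μs.

10.1 μs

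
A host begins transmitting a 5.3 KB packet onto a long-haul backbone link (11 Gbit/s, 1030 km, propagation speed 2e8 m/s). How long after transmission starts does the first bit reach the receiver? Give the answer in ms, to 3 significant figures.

5.15 ms

First bit experiences only propagation delay: d/s = 1030000/200000000 = 5.15 ms.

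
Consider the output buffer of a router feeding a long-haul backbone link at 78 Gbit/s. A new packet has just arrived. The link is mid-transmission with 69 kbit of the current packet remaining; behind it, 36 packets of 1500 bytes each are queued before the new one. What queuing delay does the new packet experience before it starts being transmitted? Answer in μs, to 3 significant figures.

6.42 μs

Each queued packet: L/R = 12000/78000000000 = 0.153846 μs.
36 queued → 5.53846 μs.
Plus remaining 69000 bits of current packet: 0.884615 μs.
Queuing delay = 6.42 μs.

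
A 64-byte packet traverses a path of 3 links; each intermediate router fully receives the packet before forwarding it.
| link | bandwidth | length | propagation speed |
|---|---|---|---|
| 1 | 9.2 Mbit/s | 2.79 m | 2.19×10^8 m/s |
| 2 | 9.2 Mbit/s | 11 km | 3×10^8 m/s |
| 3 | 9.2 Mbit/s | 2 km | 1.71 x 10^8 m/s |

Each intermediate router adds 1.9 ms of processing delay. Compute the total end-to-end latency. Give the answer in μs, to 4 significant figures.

L = 64 × 8 = 512 bits.
Transmission delay per hop = L/R = 512/9200000 = 55.6522 μs; 3 hops → 166.957 μs.
Propagation delays (d/s per hop): 0.0127397, 36.6667, 11.6959 μs; sum = 48.3753 μs.
Processing at 2 router(s): 2 × 1.9 ms = 3800 μs.
End-to-end = 4015 μs.

4015 μs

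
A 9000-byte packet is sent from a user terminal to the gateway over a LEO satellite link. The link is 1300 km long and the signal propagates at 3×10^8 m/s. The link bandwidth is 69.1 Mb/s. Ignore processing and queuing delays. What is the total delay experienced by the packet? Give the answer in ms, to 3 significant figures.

5.38 ms

L = 9000 × 8 = 72000 bits.
Transmission delay = L/R = 72000 / 69100000 = 1.04197 ms.
Propagation delay = d/s = 1300000 m / 300000000 m/s = 4.33333 ms.
Total = 5.38 ms.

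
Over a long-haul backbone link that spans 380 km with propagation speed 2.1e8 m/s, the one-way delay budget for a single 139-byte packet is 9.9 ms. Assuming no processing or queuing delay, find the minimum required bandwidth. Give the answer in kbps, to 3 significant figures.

L = 1112 bits.
Propagation delay = 380000 / 210000000 = 1.80952 ms.
Transmission budget = 9.9 − 1.80952 = 8.09048 ms.
R ≥ L / t_tx = 1112 bits / 0.00809048 s = 137 kbps.

137 kbps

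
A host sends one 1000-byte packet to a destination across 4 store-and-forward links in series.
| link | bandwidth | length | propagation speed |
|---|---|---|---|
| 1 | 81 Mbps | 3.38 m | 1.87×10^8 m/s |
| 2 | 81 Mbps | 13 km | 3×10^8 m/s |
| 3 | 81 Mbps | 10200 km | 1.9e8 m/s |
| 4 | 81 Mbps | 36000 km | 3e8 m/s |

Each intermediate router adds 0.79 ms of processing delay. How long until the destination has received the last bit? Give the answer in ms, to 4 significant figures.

176.5 ms

L = 1000 × 8 = 8000 bits.
Transmission delay per hop = L/R = 8000/81000000 = 0.0987654 ms; 4 hops → 0.395062 ms.
Propagation delays (d/s per hop): 1.80749e-05, 0.0433333, 53.6842, 120 ms; sum = 173.728 ms.
Processing at 3 router(s): 3 × 0.79 ms = 2.37 ms.
End-to-end = 176.5 ms.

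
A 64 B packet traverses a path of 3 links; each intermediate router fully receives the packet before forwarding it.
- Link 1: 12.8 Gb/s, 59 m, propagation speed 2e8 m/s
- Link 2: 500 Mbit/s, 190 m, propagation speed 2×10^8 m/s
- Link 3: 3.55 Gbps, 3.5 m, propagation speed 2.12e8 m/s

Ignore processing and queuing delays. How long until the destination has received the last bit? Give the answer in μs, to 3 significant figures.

L = 64 × 8 = 512 bits.
Transmission delays (L/R per hop): 0.04, 1.024, 0.144225 μs; sum = 1.20823 μs.
Propagation delays (d/s per hop): 0.295, 0.95, 0.0165094 μs; sum = 1.26151 μs.
End-to-end = 2.47 μs.

2.47 μs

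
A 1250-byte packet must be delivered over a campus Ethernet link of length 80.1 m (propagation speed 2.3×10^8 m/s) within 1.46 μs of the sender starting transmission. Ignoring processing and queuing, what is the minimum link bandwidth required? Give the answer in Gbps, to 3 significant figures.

L = 10000 bits.
Propagation delay = 80.1 / 2.3e+08 = 0.348261 μs.
Transmission budget = 1.46 − 0.348261 = 1.11174 μs.
R ≥ L / t_tx = 10000 bits / 1.11174e-06 s = 8.99 Gbps.

8.99 Gbps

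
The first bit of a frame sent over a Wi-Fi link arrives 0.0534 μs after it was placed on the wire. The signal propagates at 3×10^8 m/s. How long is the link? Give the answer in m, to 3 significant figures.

16.0 m

d = s × t_prop = 300000000 × 5.34e-08 = 16.0 m.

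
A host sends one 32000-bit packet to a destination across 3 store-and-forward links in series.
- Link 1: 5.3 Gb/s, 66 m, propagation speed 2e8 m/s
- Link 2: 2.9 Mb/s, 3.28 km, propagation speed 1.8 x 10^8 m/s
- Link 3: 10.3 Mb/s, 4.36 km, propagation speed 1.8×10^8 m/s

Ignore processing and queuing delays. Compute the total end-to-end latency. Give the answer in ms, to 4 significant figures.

14.19 ms

Transmission delays (L/R per hop): 0.00603774, 11.0345, 3.1068 ms; sum = 14.1473 ms.
Propagation delays (d/s per hop): 0.00033, 0.0182222, 0.0242222 ms; sum = 0.0427744 ms.
End-to-end = 14.19 ms.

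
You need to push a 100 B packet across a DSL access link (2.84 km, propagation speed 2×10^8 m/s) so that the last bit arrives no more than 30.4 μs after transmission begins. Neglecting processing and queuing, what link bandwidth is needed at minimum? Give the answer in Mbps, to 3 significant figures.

49.4 Mbps

L = 800 bits.
Propagation delay = 2840 / 200000000 = 14.2 μs.
Transmission budget = 30.4 − 14.2 = 16.2 μs.
R ≥ L / t_tx = 800 bits / 1.62e-05 s = 49.4 Mbps.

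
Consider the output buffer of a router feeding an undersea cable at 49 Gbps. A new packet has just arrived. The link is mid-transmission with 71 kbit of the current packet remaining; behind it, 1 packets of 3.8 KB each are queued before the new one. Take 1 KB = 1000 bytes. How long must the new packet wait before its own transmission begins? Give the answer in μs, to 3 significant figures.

Each queued packet: L/R = 30400/49000000000 = 0.620408 μs.
1 queued → 0.620408 μs.
Plus remaining 71000 bits of current packet: 1.44898 μs.
Queuing delay = 2.07 μs.

2.07 μs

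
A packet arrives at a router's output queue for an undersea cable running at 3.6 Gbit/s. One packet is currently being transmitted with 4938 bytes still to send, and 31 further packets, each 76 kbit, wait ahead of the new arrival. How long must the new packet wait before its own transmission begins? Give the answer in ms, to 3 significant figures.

0.665 ms

Each queued packet: L/R = 76000/3600000000 = 0.0211111 ms.
31 queued → 0.654444 ms.
Plus remaining 39504 bits of current packet: 0.0109733 ms.
Queuing delay = 0.665 ms.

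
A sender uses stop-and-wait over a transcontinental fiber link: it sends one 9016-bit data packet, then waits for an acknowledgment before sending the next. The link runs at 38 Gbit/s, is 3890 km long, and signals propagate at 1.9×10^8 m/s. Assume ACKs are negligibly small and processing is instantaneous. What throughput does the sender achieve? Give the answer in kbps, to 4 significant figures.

220.2 kbps

t_tx = L/R = 9016/38000000000 = 2.37263e-07 s.
t_prop = 3890000/190000000 = 0.0204737 s; RTT = 0.0409474 s.
Cycle = t_tx + RTT = 0.0409476 s.
Throughput = L / cycle = 9016 / 0.0409476 = 220.2 kbps.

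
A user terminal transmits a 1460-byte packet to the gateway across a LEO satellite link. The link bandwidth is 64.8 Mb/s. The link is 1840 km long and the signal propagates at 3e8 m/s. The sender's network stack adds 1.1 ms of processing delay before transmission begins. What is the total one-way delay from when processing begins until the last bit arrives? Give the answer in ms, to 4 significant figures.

7.414 ms

L = 1460 × 8 = 11680 bits.
Transmission delay = L/R = 11680 / 64800000 = 0.180247 ms.
Propagation delay = d/s = 1840000 m / 300000000 m/s = 6.13333 ms.
Plus processing delay 1.1 ms = 1.1 ms.
Total = 7.414 ms.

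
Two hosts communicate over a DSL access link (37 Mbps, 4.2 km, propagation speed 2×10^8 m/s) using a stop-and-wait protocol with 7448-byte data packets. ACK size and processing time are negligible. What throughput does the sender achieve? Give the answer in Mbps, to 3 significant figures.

36.1 Mbps

t_tx = L/R = 59584/37000000 = 0.00161038 s.
t_prop = 4200/200000000 = 2.1e-05 s; RTT = 4.2e-05 s.
Cycle = t_tx + RTT = 0.00165238 s.
Throughput = L / cycle = 59584 / 0.00165238 = 36.1 Mbps.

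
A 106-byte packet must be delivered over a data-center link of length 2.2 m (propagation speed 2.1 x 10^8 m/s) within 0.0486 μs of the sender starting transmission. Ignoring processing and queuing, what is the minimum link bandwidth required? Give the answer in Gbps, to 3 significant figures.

22.2 Gbps

L = 848 bits.
Propagation delay = 2.2 / 210000000 = 0.0104762 μs.
Transmission budget = 0.0486 − 0.0104762 = 0.0381238 μs.
R ≥ L / t_tx = 848 bits / 3.81238e-08 s = 22.2 Gbps.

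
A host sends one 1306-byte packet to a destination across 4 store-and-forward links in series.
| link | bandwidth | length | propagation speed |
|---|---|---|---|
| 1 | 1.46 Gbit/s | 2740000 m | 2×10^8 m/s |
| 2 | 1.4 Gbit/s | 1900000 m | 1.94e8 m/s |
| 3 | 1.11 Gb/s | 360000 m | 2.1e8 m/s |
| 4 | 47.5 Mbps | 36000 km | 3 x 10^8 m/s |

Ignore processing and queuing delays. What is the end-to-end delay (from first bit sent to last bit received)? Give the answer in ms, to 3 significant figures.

L = 1306 × 8 = 10448 bits.
Transmission delays (L/R per hop): 0.00715616, 0.00746286, 0.00941261, 0.219958 ms; sum = 0.24399 ms.
Propagation delays (d/s per hop): 13.7, 9.79381, 1.71429, 120 ms; sum = 145.208 ms.
End-to-end = 145 ms.

145 ms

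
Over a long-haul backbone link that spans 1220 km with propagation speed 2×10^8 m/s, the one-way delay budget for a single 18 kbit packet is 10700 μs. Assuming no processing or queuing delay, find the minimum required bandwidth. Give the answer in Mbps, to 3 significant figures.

3.91 Mbps

Propagation delay = 1220000 / 200000000 = 6100 μs.
Transmission budget = 10700 − 6100 = 4600 μs.
R ≥ L / t_tx = 18000 bits / 0.0046 s = 3.91 Mbps.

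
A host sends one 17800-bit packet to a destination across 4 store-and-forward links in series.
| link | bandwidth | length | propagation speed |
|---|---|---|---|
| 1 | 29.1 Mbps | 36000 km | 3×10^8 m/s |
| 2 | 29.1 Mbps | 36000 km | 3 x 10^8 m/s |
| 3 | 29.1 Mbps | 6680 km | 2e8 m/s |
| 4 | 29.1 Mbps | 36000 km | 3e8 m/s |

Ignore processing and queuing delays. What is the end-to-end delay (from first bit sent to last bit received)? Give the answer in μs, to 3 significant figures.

396000 μs

Transmission delay per hop = L/R = 17800/29100000 = 611.684 μs; 4 hops → 2446.74 μs.
Propagation delays (d/s per hop): 120000, 120000, 33400, 120000 μs; sum = 393400 μs.
End-to-end = 396000 μs.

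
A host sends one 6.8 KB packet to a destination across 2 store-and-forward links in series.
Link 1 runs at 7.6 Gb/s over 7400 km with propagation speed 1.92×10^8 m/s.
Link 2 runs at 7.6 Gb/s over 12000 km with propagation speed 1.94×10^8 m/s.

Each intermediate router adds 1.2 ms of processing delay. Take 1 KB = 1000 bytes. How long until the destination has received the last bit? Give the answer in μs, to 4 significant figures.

L = 54400 bits.
Transmission delay per hop = L/R = 54400/7600000000 = 7.15789 μs; 2 hops → 14.3158 μs.
Propagation delays (d/s per hop): 38541.7, 61855.7 μs; sum = 100397 μs.
Processing at 1 router(s): 1 × 1.2 ms = 1200 μs.
End-to-end = 101600 μs.

101600 μs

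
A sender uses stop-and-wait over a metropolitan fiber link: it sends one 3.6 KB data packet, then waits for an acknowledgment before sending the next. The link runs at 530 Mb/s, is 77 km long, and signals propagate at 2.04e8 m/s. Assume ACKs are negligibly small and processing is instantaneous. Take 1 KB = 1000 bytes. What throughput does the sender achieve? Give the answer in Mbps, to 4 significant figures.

35.59 Mbps

t_tx = L/R = 28800/530000000 = 5.43396e-05 s.
t_prop = 77000/204000000 = 0.000377451 s; RTT = 0.000754902 s.
Cycle = t_tx + RTT = 0.000809242 s.
Throughput = L / cycle = 28800 / 0.000809242 = 35.59 Mbps.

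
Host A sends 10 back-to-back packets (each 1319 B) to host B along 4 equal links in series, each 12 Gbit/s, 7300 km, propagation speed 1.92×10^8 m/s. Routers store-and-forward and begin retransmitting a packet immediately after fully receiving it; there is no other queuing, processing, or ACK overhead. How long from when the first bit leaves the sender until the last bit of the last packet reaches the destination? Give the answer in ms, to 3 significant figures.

Per-hop transmission t_tx = L/R = 10552/12000000000 = 0.000879333 ms.
Per-hop propagation t_prop = 7300000/192000000 = 38.0208 ms.
Pipeline fill: first packet needs 4·t_tx to clear all hops; remaining 9 packets each add one t_tx.
Total = (4+10-1)·t_tx + 4·t_prop = 13·0.000879333 + 4·38.0208 = 152 ms.

152 ms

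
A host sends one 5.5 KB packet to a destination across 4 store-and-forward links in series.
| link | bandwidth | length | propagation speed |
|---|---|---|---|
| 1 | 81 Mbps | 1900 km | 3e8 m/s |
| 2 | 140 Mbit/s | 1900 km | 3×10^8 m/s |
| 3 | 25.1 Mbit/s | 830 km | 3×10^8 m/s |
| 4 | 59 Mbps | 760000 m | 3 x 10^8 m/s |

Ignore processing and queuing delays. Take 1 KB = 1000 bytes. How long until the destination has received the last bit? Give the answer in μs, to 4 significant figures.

21320 μs

L = 44000 bits.
Transmission delays (L/R per hop): 543.21, 314.286, 1752.99, 745.763 μs; sum = 3356.25 μs.
Propagation delays (d/s per hop): 6333.33, 6333.33, 2766.67, 2533.33 μs; sum = 17966.7 μs.
End-to-end = 21320 μs.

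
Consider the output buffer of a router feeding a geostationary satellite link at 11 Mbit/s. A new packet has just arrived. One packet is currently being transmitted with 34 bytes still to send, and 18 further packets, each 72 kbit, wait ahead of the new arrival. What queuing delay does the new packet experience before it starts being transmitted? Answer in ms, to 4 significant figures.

117.8 ms

Each queued packet: L/R = 72000/11000000 = 6.54545 ms.
18 queued → 117.818 ms.
Plus remaining 272 bits of current packet: 0.0247273 ms.
Queuing delay = 117.8 ms.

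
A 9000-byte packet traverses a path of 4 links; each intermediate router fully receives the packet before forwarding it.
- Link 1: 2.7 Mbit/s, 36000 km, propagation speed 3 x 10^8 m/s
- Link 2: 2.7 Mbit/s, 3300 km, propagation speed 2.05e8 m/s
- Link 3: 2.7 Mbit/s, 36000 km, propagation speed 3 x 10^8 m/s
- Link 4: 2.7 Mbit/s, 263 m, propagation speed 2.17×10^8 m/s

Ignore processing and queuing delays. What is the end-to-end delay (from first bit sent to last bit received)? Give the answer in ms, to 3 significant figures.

L = 9000 × 8 = 72000 bits.
Transmission delay per hop = L/R = 72000/2700000 = 26.6667 ms; 4 hops → 106.667 ms.
Propagation delays (d/s per hop): 120, 16.0976, 120, 0.00121198 ms; sum = 256.099 ms.
End-to-end = 363 ms.

363 ms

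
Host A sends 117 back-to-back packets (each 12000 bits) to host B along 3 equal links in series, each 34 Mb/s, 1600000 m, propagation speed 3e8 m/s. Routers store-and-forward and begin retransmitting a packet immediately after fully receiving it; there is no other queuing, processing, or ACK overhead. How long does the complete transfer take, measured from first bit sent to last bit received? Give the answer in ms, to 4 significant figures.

58.00 ms

Per-hop transmission t_tx = L/R = 12000/34000000 = 0.352941 ms.
Per-hop propagation t_prop = 1600000/300000000 = 5.33333 ms.
Pipeline fill: first packet needs 3·t_tx to clear all hops; remaining 116 packets each add one t_tx.
Total = (3+117-1)·t_tx + 3·t_prop = 119·0.352941 + 3·5.33333 = 58.00 ms.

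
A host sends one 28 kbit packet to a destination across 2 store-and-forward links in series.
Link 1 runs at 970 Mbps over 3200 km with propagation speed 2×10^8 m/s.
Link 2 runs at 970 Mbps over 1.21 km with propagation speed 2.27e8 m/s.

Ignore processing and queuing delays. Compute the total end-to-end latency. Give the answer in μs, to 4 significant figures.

16060 μs

L = 28000 bits.
Transmission delay per hop = L/R = 28000/970000000 = 28.866 μs; 2 hops → 57.732 μs.
Propagation delays (d/s per hop): 16000, 5.3304 μs; sum = 16005.3 μs.
End-to-end = 16060 μs.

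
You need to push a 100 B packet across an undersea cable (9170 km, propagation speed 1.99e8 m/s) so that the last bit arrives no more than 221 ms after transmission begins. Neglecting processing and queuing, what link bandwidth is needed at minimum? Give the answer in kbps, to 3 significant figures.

L = 800 bits.
Propagation delay = 9170000 / 199000000 = 46.0804 ms.
Transmission budget = 221 − 46.0804 = 174.92 ms.
R ≥ L / t_tx = 800 bits / 0.17492 s = 4.57 kbps.

4.57 kbps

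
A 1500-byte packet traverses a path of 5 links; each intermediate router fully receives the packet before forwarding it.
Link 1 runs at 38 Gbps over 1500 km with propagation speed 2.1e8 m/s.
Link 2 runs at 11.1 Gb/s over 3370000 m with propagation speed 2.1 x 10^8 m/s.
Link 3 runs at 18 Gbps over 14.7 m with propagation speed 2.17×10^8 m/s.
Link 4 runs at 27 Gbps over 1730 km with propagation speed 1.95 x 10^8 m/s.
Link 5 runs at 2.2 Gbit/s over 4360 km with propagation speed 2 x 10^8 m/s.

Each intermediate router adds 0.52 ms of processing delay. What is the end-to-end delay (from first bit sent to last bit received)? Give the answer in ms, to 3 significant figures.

L = 1500 × 8 = 12000 bits.
Transmission delays (L/R per hop): 0.000315789, 0.00108108, 0.000666667, 0.000444444, 0.00545455 ms; sum = 0.00796253 ms.
Propagation delays (d/s per hop): 7.14286, 16.0476, 6.77419e-05, 8.87179, 21.8 ms; sum = 53.8623 ms.
Processing at 4 router(s): 4 × 0.52 ms = 2.08 ms.
End-to-end = 56.0 ms.

56.0 ms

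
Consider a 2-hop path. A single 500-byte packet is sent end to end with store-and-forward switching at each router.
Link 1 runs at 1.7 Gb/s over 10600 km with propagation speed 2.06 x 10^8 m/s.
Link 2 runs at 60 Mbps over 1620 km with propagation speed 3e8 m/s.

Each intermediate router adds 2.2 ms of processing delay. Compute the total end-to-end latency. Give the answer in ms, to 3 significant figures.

L = 500 × 8 = 4000 bits.
Transmission delays (L/R per hop): 0.00235294, 0.0666667 ms; sum = 0.0690196 ms.
Propagation delays (d/s per hop): 51.4563, 5.4 ms; sum = 56.8563 ms.
Processing at 1 router(s): 1 × 2.2 ms = 2.2 ms.
End-to-end = 59.1 ms.

59.1 ms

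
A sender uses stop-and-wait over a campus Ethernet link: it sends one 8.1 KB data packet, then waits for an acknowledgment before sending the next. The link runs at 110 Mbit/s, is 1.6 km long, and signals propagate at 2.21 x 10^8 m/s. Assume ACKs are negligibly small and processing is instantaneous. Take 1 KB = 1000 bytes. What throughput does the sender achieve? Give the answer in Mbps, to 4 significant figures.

107.4 Mbps

t_tx = L/R = 64800/110000000 = 0.000589091 s.
t_prop = 1600/221000000 = 7.23982e-06 s; RTT = 1.44796e-05 s.
Cycle = t_tx + RTT = 0.000603571 s.
Throughput = L / cycle = 64800 / 0.000603571 = 107.4 Mbps.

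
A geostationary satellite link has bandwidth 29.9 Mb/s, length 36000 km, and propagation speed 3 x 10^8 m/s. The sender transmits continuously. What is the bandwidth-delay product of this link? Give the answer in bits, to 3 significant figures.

3590000 bits

Propagation delay = 36000000 / 300000000 = 0.12 s.
BDP = R × t_prop = 29900000 × 0.12 = 3588000 bits.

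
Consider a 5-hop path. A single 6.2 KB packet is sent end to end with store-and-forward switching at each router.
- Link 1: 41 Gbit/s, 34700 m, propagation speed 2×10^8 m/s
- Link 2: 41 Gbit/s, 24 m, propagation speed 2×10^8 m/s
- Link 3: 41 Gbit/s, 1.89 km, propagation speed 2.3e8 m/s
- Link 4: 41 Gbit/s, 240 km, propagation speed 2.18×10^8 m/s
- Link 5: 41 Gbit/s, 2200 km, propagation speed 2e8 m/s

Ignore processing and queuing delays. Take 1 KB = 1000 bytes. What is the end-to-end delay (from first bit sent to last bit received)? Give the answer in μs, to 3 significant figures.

L = 49600 bits.
Transmission delay per hop = L/R = 49600/41000000000 = 1.20976 μs; 5 hops → 6.04878 μs.
Propagation delays (d/s per hop): 173.5, 0.12, 8.21739, 1100.92, 11000 μs; sum = 12282.8 μs.
End-to-end = 12300 μs.

12300 μs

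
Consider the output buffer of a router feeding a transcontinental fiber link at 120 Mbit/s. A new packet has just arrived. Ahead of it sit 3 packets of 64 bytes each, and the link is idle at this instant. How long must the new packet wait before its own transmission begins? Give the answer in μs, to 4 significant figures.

12.80 μs

Each queued packet: L/R = 512/120000000 = 4.26667 μs.
3 queued → 12.8 μs.
Queuing delay = 12.80 μs.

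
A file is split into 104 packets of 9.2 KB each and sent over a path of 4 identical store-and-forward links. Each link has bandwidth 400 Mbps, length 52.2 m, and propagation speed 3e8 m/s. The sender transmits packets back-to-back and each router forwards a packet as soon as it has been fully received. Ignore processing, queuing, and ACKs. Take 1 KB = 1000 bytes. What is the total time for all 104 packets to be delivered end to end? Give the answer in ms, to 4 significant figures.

19.69 ms

Per-hop transmission t_tx = L/R = 73600/400000000 = 0.184 ms.
Per-hop propagation t_prop = 52.2/300000000 = 0.000174 ms.
Pipeline fill: first packet needs 4·t_tx to clear all hops; remaining 103 packets each add one t_tx.
Total = (4+104-1)·t_tx + 4·t_prop = 107·0.184 + 4·0.000174 = 19.69 ms.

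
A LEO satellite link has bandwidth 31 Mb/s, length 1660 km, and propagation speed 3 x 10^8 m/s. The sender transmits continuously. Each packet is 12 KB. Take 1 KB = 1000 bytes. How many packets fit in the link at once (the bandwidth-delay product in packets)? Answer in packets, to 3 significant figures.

Propagation delay = 1660000 / 300000000 = 0.00553333 s.
BDP = R × t_prop = 31000000 × 0.00553333 = 171533 bits.
In packets of 96000 bits: 1.79 packets.

1.79 packets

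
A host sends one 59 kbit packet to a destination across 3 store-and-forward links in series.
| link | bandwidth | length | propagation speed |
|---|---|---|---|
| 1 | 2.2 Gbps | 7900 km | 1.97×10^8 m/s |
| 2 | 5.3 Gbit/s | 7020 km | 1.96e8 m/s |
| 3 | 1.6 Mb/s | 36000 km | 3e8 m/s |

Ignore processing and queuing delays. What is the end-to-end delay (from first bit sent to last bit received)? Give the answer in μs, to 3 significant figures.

233000 μs

L = 59000 bits.
Transmission delays (L/R per hop): 26.8182, 11.1321, 36875 μs; sum = 36913 μs.
Propagation delays (d/s per hop): 40101.5, 35816.3, 120000 μs; sum = 195918 μs.
End-to-end = 233000 μs.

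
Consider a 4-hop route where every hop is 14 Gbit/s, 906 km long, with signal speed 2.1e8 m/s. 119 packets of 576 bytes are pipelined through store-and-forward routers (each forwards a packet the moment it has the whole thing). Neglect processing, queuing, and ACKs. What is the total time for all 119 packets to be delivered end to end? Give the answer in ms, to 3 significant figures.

Per-hop transmission t_tx = L/R = 4608/14000000000 = 0.000329143 ms.
Per-hop propagation t_prop = 906000/210000000 = 4.31429 ms.
Pipeline fill: first packet needs 4·t_tx to clear all hops; remaining 118 packets each add one t_tx.
Total = (4+119-1)·t_tx + 4·t_prop = 122·0.000329143 + 4·4.31429 = 17.3 ms.

17.3 ms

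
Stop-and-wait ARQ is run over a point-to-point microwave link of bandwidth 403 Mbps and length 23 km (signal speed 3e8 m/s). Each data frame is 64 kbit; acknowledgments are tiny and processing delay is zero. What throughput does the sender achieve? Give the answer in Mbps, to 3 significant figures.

205 Mbps

t_tx = L/R = 64000/403000000 = 0.000158809 s.
t_prop = 23000/300000000 = 7.66667e-05 s; RTT = 0.000153333 s.
Cycle = t_tx + RTT = 0.000312142 s.
Throughput = L / cycle = 64000 / 0.000312142 = 205 Mbps.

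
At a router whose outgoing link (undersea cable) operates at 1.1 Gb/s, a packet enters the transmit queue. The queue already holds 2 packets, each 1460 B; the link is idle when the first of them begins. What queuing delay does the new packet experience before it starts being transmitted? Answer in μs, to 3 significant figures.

21.2 μs

Each queued packet: L/R = 11680/1100000000 = 10.6182 μs.
2 queued → 21.2364 μs.
Queuing delay = 21.2 μs.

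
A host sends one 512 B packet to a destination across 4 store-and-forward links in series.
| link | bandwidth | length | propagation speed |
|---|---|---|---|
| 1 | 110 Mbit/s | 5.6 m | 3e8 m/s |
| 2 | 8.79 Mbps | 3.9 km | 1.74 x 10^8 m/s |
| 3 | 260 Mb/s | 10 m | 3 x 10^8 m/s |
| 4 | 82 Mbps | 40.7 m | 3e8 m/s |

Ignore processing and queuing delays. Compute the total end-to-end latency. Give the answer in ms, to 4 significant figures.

L = 512 × 8 = 4096 bits.
Transmission delays (L/R per hop): 0.0372364, 0.465984, 0.0157538, 0.0499512 ms; sum = 0.568926 ms.
Propagation delays (d/s per hop): 1.86667e-05, 0.0224138, 3.33333e-05, 0.000135667 ms; sum = 0.0226015 ms.
End-to-end = 0.5915 ms.

0.5915 ms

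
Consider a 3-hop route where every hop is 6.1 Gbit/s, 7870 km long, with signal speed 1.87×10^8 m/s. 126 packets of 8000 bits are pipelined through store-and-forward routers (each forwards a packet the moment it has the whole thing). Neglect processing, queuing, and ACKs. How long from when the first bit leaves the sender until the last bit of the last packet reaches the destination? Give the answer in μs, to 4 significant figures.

Per-hop transmission t_tx = L/R = 8000/6100000000 = 1.31148 μs.
Per-hop propagation t_prop = 7870000/187000000 = 42085.6 μs.
Pipeline fill: first packet needs 3·t_tx to clear all hops; remaining 125 packets each add one t_tx.
Total = (3+126-1)·t_tx + 3·t_prop = 128·1.31148 + 3·42085.6 = 126400 μs.

126400 μs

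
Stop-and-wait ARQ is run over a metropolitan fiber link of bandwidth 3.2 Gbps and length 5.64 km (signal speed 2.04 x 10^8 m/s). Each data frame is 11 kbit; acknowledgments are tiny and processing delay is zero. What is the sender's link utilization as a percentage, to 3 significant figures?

5.85 %

t_tx = L/R = 11000/3200000000 = 3.4375e-06 s.
t_prop = 5640/204000000 = 2.76471e-05 s; RTT = 5.52941e-05 s.
Cycle = t_tx + RTT = 5.87316e-05 s.
Utilization = t_tx / cycle = 3.4375e-06/5.87316e-05 = 5.85 %.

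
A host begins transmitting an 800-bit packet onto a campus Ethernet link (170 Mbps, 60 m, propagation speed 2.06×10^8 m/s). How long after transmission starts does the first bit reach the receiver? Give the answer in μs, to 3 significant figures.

First bit experiences only propagation delay: d/s = 60/206000000 = 0.291 μs.

0.291 μs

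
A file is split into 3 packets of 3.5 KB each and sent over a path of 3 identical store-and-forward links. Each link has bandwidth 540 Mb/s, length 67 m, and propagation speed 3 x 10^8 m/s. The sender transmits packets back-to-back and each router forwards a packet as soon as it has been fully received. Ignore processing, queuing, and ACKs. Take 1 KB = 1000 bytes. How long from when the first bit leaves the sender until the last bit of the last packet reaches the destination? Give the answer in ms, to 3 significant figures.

Per-hop transmission t_tx = L/R = 28000/540000000 = 0.0518519 ms.
Per-hop propagation t_prop = 67/300000000 = 0.000223333 ms.
Pipeline fill: first packet needs 3·t_tx to clear all hops; remaining 2 packets each add one t_tx.
Total = (3+3-1)·t_tx + 3·t_prop = 5·0.0518519 + 3·0.000223333 = 0.260 ms.

0.260 ms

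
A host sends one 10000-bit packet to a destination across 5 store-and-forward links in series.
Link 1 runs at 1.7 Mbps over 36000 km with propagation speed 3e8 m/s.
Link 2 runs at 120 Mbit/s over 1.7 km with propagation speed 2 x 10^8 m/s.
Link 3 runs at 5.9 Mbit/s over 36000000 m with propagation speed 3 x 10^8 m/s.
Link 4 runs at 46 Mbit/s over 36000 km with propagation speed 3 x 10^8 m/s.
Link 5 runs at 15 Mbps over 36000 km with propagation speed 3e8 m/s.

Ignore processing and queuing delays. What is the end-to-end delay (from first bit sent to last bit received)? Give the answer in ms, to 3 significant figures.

Transmission delays (L/R per hop): 5.88235, 0.0833333, 1.69492, 0.217391, 0.666667 ms; sum = 8.54466 ms.
Propagation delays (d/s per hop): 120, 0.0085, 120, 120, 120 ms; sum = 480.009 ms.
End-to-end = 489 ms.

489 ms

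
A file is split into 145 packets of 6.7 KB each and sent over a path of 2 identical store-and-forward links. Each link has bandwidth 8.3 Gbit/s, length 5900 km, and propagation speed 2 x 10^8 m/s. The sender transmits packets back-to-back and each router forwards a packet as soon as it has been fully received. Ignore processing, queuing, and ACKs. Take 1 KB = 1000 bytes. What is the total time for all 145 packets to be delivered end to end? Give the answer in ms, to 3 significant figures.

59.9 ms

Per-hop transmission t_tx = L/R = 53600/8.3e+09 = 0.00645783 ms.
Per-hop propagation t_prop = 5900000/200000000 = 29.5 ms.
Pipeline fill: first packet needs 2·t_tx to clear all hops; remaining 144 packets each add one t_tx.
Total = (2+145-1)·t_tx + 2·t_prop = 146·0.00645783 + 2·29.5 = 59.9 ms.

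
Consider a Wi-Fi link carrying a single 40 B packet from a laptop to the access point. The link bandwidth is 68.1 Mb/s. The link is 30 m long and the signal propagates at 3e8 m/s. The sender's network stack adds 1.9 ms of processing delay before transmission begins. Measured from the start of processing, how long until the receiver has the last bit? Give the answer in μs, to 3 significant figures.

L = 40 × 8 = 320 bits.
Transmission delay = L/R = 320 / 68100000 = 4.69897 μs.
Propagation delay = d/s = 30 m / 300000000 m/s = 0.1 μs.
Plus processing delay 1.9 ms = 1900 μs.
Total = 1900 μs.

1900 μs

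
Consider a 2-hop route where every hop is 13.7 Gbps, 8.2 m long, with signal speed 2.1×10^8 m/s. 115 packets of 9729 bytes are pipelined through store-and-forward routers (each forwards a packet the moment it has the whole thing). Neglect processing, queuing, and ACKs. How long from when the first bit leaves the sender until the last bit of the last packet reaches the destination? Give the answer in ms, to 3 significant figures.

Per-hop transmission t_tx = L/R = 77832/13700000000 = 0.00568117 ms.
Per-hop propagation t_prop = 8.2/210000000 = 3.90476e-05 ms.
Pipeline fill: first packet needs 2·t_tx to clear all hops; remaining 114 packets each add one t_tx.
Total = (2+115-1)·t_tx + 2·t_prop = 116·0.00568117 + 2·3.90476e-05 = 0.659 ms.

0.659 ms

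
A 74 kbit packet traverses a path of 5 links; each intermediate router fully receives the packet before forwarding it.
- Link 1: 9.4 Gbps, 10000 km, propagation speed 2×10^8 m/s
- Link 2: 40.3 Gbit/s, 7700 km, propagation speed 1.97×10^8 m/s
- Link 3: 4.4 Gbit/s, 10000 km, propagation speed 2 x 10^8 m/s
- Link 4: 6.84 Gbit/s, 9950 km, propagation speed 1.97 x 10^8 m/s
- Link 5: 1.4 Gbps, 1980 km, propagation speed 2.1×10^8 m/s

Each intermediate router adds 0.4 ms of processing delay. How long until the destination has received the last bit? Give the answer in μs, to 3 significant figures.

201000 μs

L = 74000 bits.
Transmission delays (L/R per hop): 7.87234, 1.83623, 16.8182, 10.8187, 52.8571 μs; sum = 90.2026 μs.
Propagation delays (d/s per hop): 50000, 39086.3, 50000, 50507.6, 9428.57 μs; sum = 199022 μs.
Processing at 4 router(s): 4 × 0.4 ms = 1600 μs.
End-to-end = 201000 μs.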